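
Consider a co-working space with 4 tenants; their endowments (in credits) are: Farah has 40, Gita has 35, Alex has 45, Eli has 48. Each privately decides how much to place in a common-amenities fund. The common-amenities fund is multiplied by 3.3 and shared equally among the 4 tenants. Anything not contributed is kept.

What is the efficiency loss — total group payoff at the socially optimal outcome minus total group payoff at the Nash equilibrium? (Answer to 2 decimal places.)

386.40 credits

The private return per contributed unit is 3.3/4 = 0.8250 < 1 for every player regardless of endowment, so the Nash equilibrium is zero contribution and the group total is Σ E_j = 40 + 35 + 45 + 48 = 168.
Each contributed unit returns 3.300 to the group, so the social optimum is full contribution by everyone: group total = 3.300 × 168 = 554.40.
Efficiency loss = (3.300 − 1) × 168 = 386.40.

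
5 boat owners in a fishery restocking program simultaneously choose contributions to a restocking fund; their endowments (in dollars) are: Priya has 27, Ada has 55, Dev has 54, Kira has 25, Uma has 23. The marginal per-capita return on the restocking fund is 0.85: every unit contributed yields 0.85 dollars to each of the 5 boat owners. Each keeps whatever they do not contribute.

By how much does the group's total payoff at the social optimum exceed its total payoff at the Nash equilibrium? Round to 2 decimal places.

598.00 dollars

The private return per contributed unit is 0.85 < 1 for everyone, so the Nash equilibrium is zero contribution and the group total is Σ E_j = 27 + 55 + 54 + 25 + 23 = 184.
Each contributed unit returns 4.250 to the group, so the social optimum is full contribution by everyone: group total = 4.250 × 184 = 782.00.
Efficiency loss = (4.250 − 1) × 184 = 598.00.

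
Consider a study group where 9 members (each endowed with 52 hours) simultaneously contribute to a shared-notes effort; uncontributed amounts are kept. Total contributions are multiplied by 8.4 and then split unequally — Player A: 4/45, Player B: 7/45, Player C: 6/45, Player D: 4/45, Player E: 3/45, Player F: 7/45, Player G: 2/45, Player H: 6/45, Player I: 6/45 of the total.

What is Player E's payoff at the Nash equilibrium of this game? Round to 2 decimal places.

197.60 hours

Each unit j contributes comes back to j as 8.4 × (j's share), so j prefers to contribute only if that share exceeds 1/8.4 = 0.1190; otherwise keeping the unit dominates.
The shares above 0.1190 belong to Player B, Player C, Player F, Player H and Player I, contributing 52 each; the remaining 4 contribute 0. Total contributed: 260.
Player E keeps 52 and receives 8.4 × 260 × 3/45 = 145.60 from the shared-notes effort, for a payoff of 197.60.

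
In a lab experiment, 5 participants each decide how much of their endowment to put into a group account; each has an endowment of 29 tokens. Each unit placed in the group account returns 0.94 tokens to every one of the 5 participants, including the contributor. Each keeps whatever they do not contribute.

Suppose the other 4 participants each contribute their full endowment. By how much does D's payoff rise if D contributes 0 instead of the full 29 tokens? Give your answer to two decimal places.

Switching from a contribution of 29 to 0 lets D keep an extra 29 tokens, but lowers the group account by 29, which costs D their own share of that drop: 0.94 × 29 = 27.26.
Net gain = 29 − 27.26 = 1.74. The private return per contributed unit (0.94) is below 1, so free-riding is indeed the best response regardless of what the others do.

1.74 tokens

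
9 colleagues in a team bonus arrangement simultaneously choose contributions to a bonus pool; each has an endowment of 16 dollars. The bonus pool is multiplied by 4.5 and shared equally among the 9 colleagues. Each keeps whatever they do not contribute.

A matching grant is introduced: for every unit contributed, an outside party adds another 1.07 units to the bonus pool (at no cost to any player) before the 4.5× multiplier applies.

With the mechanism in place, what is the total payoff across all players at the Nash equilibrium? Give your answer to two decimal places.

1341.36 dollars

Under the mechanism each unit contributed yields 4.5 × 2.07 / 9 = 1.0350 back to its contributor per unit of net cost, which exceeds 1, making full contribution the dominant choice for everyone.
So the Nash equilibrium is full contribution by all 9; the group earns 4.5 × 2.07 × 144 = 1341.36.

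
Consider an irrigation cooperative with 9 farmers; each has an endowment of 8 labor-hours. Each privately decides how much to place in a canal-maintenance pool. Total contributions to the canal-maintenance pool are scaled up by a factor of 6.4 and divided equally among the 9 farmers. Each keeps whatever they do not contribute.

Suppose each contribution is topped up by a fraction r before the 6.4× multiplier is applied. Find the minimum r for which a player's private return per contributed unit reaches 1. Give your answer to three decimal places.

0.406

With matching at rate r, one contributed unit becomes (1 + r) in the canal-maintenance pool and returns 6.4 × (1 + r) / 9 to the contributor.
Setting this equal to 1: 1 + r = 9/6.4 = 1.4063.
So the minimum matching rate is r = 1.4063 − 1 = 0.406.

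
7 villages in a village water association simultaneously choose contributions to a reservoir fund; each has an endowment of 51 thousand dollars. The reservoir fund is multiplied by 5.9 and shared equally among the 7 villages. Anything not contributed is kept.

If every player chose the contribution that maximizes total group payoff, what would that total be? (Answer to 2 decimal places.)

2106.30 thousand dollars

Each contributed unit returns 5.900 to the group as a whole (0.8429 to each of 7 players), which exceeds 1, so the social optimum is full contribution: group total = 5.900 × 357 = 2106.30.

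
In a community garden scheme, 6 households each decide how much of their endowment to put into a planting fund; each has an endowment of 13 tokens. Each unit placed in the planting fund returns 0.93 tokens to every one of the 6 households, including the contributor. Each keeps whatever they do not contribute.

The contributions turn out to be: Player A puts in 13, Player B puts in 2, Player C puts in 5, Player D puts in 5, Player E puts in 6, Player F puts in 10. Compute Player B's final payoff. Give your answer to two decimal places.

49.13 tokens

Total contributed: 13 + 2 + 5 + 5 + 6 + 10 = 41.
Each receives 0.93 × 41 = 38.13 from the planting fund.
Player B keeps 13 − 2 = 11, so Player B's payoff is 11 + 38.13 = 49.13.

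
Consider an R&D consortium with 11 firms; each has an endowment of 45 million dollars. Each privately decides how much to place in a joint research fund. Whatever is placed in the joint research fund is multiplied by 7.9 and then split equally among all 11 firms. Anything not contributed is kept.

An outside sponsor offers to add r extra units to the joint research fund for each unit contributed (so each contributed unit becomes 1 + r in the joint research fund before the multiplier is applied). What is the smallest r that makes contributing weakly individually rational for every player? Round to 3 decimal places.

With matching at rate r, one contributed unit becomes (1 + r) in the joint research fund and returns 7.9 × (1 + r) / 11 to the contributor.
Setting this equal to 1: 1 + r = 11/7.9 = 1.3924.
So the minimum matching rate is r = 1.3924 − 1 = 0.392.

0.392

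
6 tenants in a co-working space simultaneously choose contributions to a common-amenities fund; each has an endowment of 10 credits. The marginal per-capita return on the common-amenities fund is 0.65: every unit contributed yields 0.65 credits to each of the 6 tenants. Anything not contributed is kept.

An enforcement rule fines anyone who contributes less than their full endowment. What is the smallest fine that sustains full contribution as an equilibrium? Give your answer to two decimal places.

3.50 credits

Given the others contribute fully, the best deviation is to contribute 0 (any partial contribution still incurs the fine and gives up units whose private return 0.65 is below 1).
Deviating from 10 to 0 saves 10 credits but forfeits the deviator's share of the drop in the common-amenities fund: 0.65 × 10 = 6.50.
So the deviation gain is 10 − 6.50 = 3.50, and the fine must be at least 3.50 credits to wipe it out.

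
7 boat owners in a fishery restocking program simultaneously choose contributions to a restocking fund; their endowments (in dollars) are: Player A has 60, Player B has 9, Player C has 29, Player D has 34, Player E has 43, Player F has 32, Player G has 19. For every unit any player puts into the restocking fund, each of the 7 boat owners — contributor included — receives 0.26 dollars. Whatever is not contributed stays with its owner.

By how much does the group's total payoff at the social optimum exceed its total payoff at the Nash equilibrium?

The private return per contributed unit is 0.26 < 1 for everyone, so the Nash equilibrium is zero contribution and the group total is Σ E_j = 60 + 9 + 29 + 34 + 43 + 32 + 19 = 226.
Each contributed unit returns 1.820 to the group, so the social optimum is full contribution by everyone: group total = 1.820 × 226 = 411.32.
Efficiency loss = (1.820 − 1) × 226 = 185.32.

185.32 dollars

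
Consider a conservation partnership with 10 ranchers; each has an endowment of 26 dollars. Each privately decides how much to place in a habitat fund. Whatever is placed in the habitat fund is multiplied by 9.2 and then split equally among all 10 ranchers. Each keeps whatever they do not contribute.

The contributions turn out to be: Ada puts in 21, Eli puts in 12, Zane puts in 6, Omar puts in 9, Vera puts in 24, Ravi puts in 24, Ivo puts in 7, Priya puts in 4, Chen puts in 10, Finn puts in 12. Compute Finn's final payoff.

132.68 dollars

Total contributed: 21 + 12 + 6 + 9 + 24 + 24 + 7 + 4 + 10 + 12 = 129.
Each receives 9.2 × 129 / 10 = 118.68 from the habitat fund.
Finn keeps 26 − 12 = 14, so Finn's payoff is 14 + 118.68 = 132.68.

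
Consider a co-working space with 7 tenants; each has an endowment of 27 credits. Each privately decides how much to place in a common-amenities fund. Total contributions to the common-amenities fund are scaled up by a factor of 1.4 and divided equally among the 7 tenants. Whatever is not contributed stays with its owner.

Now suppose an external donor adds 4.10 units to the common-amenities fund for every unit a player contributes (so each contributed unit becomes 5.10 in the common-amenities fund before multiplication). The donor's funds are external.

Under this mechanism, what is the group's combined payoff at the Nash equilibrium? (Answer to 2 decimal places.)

1349.46 credits

With the mechanism, a contributed unit returns 1.4 × 5.10 / 7 = 1.0200 per unit of net cost to the contributor — now above 1 — so contributing fully is weakly dominant for every player.
At the Nash equilibrium everyone contributes 27. Group total payoff = 1.4 × 5.10 × 189 = 1349.46.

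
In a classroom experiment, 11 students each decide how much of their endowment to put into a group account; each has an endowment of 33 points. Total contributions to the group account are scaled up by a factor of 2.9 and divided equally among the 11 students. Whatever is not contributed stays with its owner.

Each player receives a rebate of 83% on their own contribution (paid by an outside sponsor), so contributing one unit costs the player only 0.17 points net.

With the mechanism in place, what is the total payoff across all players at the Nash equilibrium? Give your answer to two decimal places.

Under the mechanism each unit contributed yields (2.9/11) / 0.17 = 1.5508 back to its contributor per unit of net cost, which exceeds 1, making full contribution the dominant choice for everyone.
At the Nash equilibrium everyone contributes 33. Group total payoff = 11 × (33 × 0.83 + 2.9 × 33) = 1353.99.

1353.99 points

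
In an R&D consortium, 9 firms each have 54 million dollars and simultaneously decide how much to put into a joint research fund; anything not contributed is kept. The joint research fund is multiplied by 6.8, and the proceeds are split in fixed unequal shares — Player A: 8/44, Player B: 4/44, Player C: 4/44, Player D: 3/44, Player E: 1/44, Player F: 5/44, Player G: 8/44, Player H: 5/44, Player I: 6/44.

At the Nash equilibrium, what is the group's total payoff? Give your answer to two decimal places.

For player j, contributing a unit is worthwhile iff 6.8 × (j's share) ≥ 1, i.e. iff j's share is at least 0.1471.
Player A and Player G clear that bar, contributing 54 each; the remaining 7 contribute 0. Total contributed: 108.
The joint research fund pays out 6.8 × 108 = 734.40 in total (split across the unequal shares, but the aggregate is all that matters for the group sum).
The 7 free-riders keep 54 each, adding 378. Group total = 378 + 734.40 = 1112.40.

1112.40 million dollars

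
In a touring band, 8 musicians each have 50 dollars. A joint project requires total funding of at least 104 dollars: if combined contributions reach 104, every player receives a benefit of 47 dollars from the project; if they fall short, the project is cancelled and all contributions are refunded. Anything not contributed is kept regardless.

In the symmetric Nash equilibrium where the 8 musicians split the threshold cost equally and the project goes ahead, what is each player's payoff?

Equal share of the threshold: 104/8 = 13.
At this profile no one gains by cutting their contribution: any cut drops the total below 104, the project is cancelled, contributions are refunded, and the deviator ends with 50, which is less than 50 − 13 + 47 = 84. Contributing more than 13 just wastes the excess. So contributing exactly 13 is a best response.
Each player's payoff: 50 − 13 + 47 = 84.

84 dollars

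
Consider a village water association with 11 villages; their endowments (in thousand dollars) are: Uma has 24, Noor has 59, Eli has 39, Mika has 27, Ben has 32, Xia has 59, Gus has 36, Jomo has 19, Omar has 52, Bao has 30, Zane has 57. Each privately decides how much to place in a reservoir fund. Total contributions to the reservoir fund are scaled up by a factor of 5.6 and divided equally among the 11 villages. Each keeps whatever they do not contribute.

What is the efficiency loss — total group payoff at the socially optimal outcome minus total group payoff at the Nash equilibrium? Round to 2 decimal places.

1996.40 thousand dollars

The private return per contributed unit is 5.6/11 = 0.5091 < 1 for every player regardless of endowment, so the Nash equilibrium is zero contribution and the group total is Σ E_j = 24 + 59 + 39 + 27 + 32 + 59 + 36 + 19 + 52 + 30 + 57 = 434.
Each contributed unit returns 5.600 to the group, so the social optimum is full contribution by everyone: group total = 5.600 × 434 = 2430.40.
Efficiency loss = (5.600 − 1) × 434 = 1996.40.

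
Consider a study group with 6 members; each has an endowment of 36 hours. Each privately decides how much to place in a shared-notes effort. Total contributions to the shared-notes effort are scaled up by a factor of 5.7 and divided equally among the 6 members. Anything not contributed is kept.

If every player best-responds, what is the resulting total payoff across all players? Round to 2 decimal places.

Each contributed unit returns 5.7/6 = 0.9500 to its contributor — below 1 — so contributing 0 is dominant for every player. At the Nash equilibrium everyone keeps their 36, and the group total is 6 × 36 = 216.

216.00 hours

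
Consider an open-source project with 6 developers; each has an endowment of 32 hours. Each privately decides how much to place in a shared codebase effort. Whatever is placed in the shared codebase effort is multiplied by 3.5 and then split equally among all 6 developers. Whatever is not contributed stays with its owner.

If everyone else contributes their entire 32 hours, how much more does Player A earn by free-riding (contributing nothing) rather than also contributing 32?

13.33 hours

Switching from a contribution of 32 to 0 lets Player A keep an extra 32 hours, but lowers the shared codebase effort by 32, which costs Player A their own share of that drop: 3.5/6 × 32 = 18.67.
Net gain = 32 − 18.67 = 13.33. The private return per contributed unit (0.5833) is below 1, so free-riding is indeed the best response regardless of what the others do.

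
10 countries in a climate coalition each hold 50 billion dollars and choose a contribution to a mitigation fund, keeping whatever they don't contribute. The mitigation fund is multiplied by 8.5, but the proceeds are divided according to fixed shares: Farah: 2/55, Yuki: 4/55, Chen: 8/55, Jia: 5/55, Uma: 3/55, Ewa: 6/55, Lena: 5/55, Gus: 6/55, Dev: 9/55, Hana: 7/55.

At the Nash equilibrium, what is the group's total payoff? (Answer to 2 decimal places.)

1625.00 billion dollars

Each unit j contributes comes back to j as 8.5 × (j's share), so j prefers to contribute only if that share exceeds 1/8.5 = 0.1176; otherwise keeping the unit dominates.
Chen, Dev and Hana clear that bar, contributing 50 each; the remaining 7 contribute 0. Total contributed: 150.
The mitigation fund pays out 8.5 × 150 = 1275.00 in total (split across the unequal shares, but the aggregate is all that matters for the group sum).
The 7 free-riders keep 50 each, adding 350. Group total = 350 + 1275.00 = 1625.00.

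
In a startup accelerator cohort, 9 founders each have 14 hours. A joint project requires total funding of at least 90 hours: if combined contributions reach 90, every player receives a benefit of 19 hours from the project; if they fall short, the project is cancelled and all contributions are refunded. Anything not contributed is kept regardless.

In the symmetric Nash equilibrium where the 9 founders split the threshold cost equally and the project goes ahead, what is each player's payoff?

23 hours

Equal share of the threshold: 90/9 = 10.
At this profile no one gains by cutting their contribution: any cut drops the total below 90, the project is cancelled, contributions are refunded, and the deviator ends with 14, which is less than 14 − 10 + 19 = 23. Contributing more than 10 just wastes the excess. So contributing exactly 10 is a best response.
Each player's payoff: 14 − 10 + 19 = 23.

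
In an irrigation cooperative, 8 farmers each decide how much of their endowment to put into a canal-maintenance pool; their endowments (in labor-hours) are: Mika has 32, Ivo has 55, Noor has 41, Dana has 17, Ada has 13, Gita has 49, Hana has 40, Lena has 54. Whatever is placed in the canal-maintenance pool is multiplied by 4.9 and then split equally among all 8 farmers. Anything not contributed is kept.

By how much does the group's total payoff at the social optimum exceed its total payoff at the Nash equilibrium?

1173.90 labor-hours

The private return per contributed unit is 4.9/8 = 0.6125 < 1 for every player regardless of endowment, so the Nash equilibrium is zero contribution and the group total is Σ E_j = 32 + 55 + 41 + 17 + 13 + 49 + 40 + 54 = 301.
Each contributed unit returns 4.900 to the group, so the social optimum is full contribution by everyone: group total = 4.900 × 301 = 1474.90.
Efficiency loss = (4.900 − 1) × 301 = 1173.90.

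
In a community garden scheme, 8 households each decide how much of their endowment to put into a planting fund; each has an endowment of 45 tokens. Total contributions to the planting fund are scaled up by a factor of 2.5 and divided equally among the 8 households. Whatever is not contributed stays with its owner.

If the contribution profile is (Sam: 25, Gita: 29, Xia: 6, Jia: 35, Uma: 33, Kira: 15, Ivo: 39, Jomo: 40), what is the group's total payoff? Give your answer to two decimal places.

693.00 tokens

Total contributed: 25 + 29 + 6 + 35 + 33 + 15 + 39 + 40 = 222; total kept: 8 × 45 − 222 = 138.
The planting fund pays out 2.5 × 222 = 555.00 in aggregate.
Group total = 138 + 555.00 = 693.00.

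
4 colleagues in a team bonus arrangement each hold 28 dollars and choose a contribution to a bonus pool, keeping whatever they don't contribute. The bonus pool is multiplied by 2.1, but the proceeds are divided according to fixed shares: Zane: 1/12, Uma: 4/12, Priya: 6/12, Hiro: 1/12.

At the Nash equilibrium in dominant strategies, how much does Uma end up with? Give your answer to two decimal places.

Player j's private return per contributed unit is 2.1 × (j's share). Contributing is weakly dominant for j when that share is at least 1/2.1 = 0.4762, and contributing 0 is dominant otherwise.
Priya alone (share 6/12) is above the threshold, contributing 28; the remaining 3 contribute 0. Total contributed: 28.
Uma keeps 28 and receives 2.1 × 28 × 4/12 = 19.60 from the bonus pool, for a payoff of 47.60.

47.60 dollars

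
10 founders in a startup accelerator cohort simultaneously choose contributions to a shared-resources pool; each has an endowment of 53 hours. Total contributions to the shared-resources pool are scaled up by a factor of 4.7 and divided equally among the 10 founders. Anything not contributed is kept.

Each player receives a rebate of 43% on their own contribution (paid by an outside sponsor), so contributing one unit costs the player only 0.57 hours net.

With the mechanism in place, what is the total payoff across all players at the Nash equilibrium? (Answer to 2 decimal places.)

530.00 hours

The effective private return is (4.7/10) / 0.57 = 0.8246, which is still under 1, so the mechanism doesn't change anyone's dominant strategy: zero contribution.
Everyone keeps their endowment and the group total is 10 × 53 = 530.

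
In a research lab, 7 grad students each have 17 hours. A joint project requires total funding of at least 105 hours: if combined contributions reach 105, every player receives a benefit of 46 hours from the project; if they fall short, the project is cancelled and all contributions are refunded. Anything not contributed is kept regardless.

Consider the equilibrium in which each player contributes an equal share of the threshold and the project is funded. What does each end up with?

Equal share of the threshold: 105/7 = 15.
At this profile no one gains by cutting their contribution: any cut drops the total below 105, the project is cancelled, contributions are refunded, and the deviator ends with 17, which is less than 17 − 15 + 46 = 48. Contributing more than 15 just wastes the excess. So contributing exactly 15 is a best response.
Each player's payoff: 17 − 15 + 46 = 48.

48 hours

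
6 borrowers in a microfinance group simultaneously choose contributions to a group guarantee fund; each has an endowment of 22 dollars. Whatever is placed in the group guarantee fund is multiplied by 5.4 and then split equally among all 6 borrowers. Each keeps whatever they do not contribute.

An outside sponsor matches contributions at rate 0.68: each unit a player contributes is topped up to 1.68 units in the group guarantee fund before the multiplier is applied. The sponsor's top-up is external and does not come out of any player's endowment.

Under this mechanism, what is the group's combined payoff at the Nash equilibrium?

Under the mechanism each unit contributed yields 5.4 × 1.68 / 6 = 1.5120 back to its contributor per unit of net cost, which exceeds 1, making full contribution the dominant choice for everyone.
At the Nash equilibrium everyone contributes 22. Group total payoff = 5.4 × 1.68 × 132 = 1197.50.

1197.50 dollars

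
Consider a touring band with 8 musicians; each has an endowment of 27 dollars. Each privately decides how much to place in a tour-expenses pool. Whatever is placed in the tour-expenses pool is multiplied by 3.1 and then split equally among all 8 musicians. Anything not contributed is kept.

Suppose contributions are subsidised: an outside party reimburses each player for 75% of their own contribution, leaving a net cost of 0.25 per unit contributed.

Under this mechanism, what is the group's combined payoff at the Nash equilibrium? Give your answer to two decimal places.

The effective private return per unit is now (3.1/8) / 0.25 = 1.5500 > 1, so every player's dominant strategy flips to full contribution.
At the Nash equilibrium everyone contributes 27. Group total payoff = 8 × (27 × 0.75 + 3.1 × 27) = 831.60.

831.60 dollars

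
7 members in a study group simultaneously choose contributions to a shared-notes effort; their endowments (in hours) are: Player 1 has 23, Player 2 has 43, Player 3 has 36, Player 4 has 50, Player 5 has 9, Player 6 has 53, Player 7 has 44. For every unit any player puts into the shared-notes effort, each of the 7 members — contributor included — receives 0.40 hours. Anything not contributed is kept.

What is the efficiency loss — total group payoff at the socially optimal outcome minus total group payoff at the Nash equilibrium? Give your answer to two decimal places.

464.40 hours

The private return per contributed unit is 0.40 < 1 for everyone, so the Nash equilibrium is zero contribution and the group total is Σ E_j = 23 + 43 + 36 + 50 + 9 + 53 + 44 = 258.
Each contributed unit returns 2.800 to the group, so the social optimum is full contribution by everyone: group total = 2.800 × 258 = 722.40.
Efficiency loss = (2.800 − 1) × 258 = 464.40.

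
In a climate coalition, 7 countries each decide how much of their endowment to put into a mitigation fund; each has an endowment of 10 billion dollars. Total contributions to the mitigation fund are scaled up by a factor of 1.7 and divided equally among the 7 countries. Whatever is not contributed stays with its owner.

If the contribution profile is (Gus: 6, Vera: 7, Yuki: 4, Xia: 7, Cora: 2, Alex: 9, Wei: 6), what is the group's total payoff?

98.70 billion dollars

Total contributed: 6 + 7 + 4 + 7 + 2 + 9 + 6 = 41; total kept: 7 × 10 − 41 = 29.
The mitigation fund pays out 1.7 × 41 = 69.70 in aggregate.
Group total = 29 + 69.70 = 98.70.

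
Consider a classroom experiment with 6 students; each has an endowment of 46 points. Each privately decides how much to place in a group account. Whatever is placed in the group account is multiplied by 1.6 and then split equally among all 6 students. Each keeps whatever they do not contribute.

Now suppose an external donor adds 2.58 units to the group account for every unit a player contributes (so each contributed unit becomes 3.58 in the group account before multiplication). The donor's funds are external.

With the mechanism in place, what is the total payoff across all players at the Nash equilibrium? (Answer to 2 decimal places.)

With the mechanism, a contributed unit returns 1.6 × 3.58 / 6 = 0.9547 per unit of net cost — still below 1 — so contributing 0 remains dominant for every player.
At the Nash equilibrium no one contributes; group total payoff = 6 × 46 = 276.

276.00 points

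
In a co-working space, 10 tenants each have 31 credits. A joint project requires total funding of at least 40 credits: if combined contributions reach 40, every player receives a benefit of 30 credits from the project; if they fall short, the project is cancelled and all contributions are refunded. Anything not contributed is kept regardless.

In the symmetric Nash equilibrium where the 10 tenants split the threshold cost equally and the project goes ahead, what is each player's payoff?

57 credits

Equal share of the threshold: 40/10 = 4.
At this profile no one gains by cutting their contribution: any cut drops the total below 40, the project is cancelled, contributions are refunded, and the deviator ends with 31, which is less than 31 − 4 + 30 = 57. Contributing more than 4 just wastes the excess. So contributing exactly 4 is a best response.
Each player's payoff: 31 − 4 + 30 = 57.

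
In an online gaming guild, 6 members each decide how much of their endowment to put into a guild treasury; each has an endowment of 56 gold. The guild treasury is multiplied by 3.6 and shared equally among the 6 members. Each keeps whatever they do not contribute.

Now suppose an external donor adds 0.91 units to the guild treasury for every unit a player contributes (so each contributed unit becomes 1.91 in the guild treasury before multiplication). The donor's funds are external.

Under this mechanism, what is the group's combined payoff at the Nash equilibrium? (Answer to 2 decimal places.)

2310.34 gold

With the mechanism, a contributed unit returns 3.6 × 1.91 / 6 = 1.1460 per unit of net cost to the contributor — now above 1 — so contributing fully is weakly dominant for every player.
At the Nash equilibrium everyone contributes 56. Group total payoff = 3.6 × 1.91 × 336 = 2310.34.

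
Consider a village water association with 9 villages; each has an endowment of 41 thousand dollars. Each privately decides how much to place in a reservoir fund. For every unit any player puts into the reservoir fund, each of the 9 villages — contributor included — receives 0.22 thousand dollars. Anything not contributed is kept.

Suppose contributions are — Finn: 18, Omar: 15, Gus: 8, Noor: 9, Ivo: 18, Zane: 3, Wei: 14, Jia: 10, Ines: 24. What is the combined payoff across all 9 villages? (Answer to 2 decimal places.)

485.62 thousand dollars

Total contributed: 18 + 15 + 8 + 9 + 18 + 3 + 14 + 10 + 24 = 119; total kept: 9 × 41 − 119 = 250.
The reservoir fund pays out 0.22 × 9 × 119 = 235.62 in aggregate.
Group total = 250 + 235.62 = 485.62.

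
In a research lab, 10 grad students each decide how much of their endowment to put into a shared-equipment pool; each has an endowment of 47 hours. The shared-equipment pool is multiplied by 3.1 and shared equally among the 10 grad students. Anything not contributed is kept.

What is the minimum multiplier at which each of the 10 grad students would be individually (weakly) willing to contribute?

A contributed unit returns (multiplier)/10 to its contributor.
This reaches 1 exactly when the multiplier is 10.

10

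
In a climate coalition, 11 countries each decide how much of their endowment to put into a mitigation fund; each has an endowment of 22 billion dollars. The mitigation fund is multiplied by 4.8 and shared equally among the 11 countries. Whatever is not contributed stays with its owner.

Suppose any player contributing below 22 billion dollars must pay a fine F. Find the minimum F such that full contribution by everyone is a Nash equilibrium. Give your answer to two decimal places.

12.40 billion dollars

Given the others contribute fully, the best deviation is to contribute 0 (any partial contribution still incurs the fine and gives up units whose private return 0.4364 is below 1).
Deviating from 22 to 0 saves 22 billion dollars but forfeits the deviator's share of the drop in the mitigation fund: 4.8/11 × 22 = 9.60.
So the deviation gain is 22 − 9.60 = 12.40, and the fine must be at least 12.40 billion dollars to wipe it out.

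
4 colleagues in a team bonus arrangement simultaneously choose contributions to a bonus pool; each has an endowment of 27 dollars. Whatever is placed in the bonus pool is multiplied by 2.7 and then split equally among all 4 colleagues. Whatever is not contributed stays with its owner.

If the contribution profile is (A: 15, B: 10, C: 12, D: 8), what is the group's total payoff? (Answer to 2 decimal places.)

Total contributed: 15 + 10 + 12 + 8 = 45; total kept: 4 × 27 − 45 = 63.
The bonus pool pays out 2.7 × 45 = 121.50 in aggregate.
Group total = 63 + 121.50 = 184.50.

184.50 dollars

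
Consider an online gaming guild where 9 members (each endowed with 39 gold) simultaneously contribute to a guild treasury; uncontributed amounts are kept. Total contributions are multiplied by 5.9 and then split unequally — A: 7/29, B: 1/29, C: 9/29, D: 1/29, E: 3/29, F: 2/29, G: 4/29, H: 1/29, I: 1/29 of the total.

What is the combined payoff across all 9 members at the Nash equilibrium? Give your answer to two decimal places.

733.20 gold

Each unit j contributes comes back to j as 5.9 × (j's share), so j prefers to contribute only if that share exceeds 1/5.9 = 0.1695; otherwise keeping the unit dominates.
A and C clear that bar, contributing 39 each; the remaining 7 contribute 0. Total contributed: 78.
The guild treasury pays out 5.9 × 78 = 460.20 in total (split across the unequal shares, but the aggregate is all that matters for the group sum).
The 7 free-riders keep 39 each, adding 273. Group total = 273 + 460.20 = 733.20.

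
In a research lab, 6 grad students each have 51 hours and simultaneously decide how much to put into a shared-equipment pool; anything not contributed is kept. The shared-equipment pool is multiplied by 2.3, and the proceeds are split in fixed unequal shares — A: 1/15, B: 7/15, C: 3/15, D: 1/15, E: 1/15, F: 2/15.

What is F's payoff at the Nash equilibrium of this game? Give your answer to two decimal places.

66.64 hours

Player j's private return per contributed unit is 2.3 × (j's share). Contributing is weakly dominant for j when that share is at least 1/2.3 = 0.4348, and contributing 0 is dominant otherwise.
The only share above 0.4348 is B's 7/15, contributing 51; the remaining 5 contribute 0. Total contributed: 51.
F keeps 51 and receives 2.3 × 51 × 2/15 = 15.64 from the shared-equipment pool, for a payoff of 66.64.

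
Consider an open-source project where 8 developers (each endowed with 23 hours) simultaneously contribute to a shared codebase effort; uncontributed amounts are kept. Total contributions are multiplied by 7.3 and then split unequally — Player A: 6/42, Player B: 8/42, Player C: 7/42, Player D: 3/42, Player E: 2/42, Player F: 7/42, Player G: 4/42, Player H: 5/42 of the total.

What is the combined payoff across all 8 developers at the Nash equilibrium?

763.60 hours

A player with share s gets back 7.3·s per unit contributed, so full contribution is dominant for anyone with s > 1/7.3 = 0.1370 and zero contribution is dominant for anyone below.
Player A, Player B, Player C and Player F are above the threshold, contributing 23 each; the remaining 4 contribute 0. Total contributed: 92.
The shared codebase effort pays out 7.3 × 92 = 671.60 in total (split across the unequal shares, but the aggregate is all that matters for the group sum).
The 4 free-riders keep 23 each, adding 92. Group total = 92 + 671.60 = 763.60.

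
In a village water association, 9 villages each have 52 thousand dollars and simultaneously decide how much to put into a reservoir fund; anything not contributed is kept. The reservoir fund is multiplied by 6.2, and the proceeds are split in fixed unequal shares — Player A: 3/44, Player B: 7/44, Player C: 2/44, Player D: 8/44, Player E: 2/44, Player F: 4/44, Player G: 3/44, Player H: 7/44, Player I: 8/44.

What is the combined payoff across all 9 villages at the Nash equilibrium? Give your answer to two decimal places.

1008.80 thousand dollars

For player j, contributing a unit is worthwhile iff 6.2 × (j's share) ≥ 1, i.e. iff j's share is at least 0.1613.
Player D and Player I are above the threshold, contributing 52 each; the remaining 7 contribute 0. Total contributed: 104.
The reservoir fund pays out 6.2 × 104 = 644.80 in total (split across the unequal shares, but the aggregate is all that matters for the group sum).
The 7 free-riders keep 52 each, adding 364. Group total = 364 + 644.80 = 1008.80.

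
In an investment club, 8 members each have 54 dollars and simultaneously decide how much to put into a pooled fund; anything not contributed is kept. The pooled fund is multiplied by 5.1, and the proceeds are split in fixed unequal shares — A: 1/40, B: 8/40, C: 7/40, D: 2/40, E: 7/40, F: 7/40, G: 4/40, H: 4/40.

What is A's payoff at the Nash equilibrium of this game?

60.89 dollars

Player j's private return per contributed unit is 5.1 × (j's share). Contributing is weakly dominant for j when that share is at least 1/5.1 = 0.1961, and contributing 0 is dominant otherwise.
B alone (share 8/40) is above the threshold, contributing 54; the remaining 7 contribute 0. Total contributed: 54.
A keeps 54 and receives 5.1 × 54 × 1/40 = 6.89 from the pooled fund, for a payoff of 60.89.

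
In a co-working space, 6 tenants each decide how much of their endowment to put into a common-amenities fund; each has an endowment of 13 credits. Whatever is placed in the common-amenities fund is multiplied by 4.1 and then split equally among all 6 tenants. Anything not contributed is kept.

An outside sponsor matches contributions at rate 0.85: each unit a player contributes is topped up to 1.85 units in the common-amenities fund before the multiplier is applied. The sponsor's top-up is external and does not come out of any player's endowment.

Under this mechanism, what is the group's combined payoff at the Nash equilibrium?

591.63 credits

Under the mechanism each unit contributed yields 4.1 × 1.85 / 6 = 1.2642 back to its contributor per unit of net cost, which exceeds 1, making full contribution the dominant choice for everyone.
At the Nash equilibrium everyone contributes 13. Group total payoff = 4.1 × 1.85 × 78 = 591.63.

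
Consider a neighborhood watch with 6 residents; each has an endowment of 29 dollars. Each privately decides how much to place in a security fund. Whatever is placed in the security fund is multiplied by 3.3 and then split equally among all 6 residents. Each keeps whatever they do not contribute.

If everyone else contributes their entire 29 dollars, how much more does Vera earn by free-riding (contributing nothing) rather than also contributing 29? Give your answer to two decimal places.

Switching from a contribution of 29 to 0 lets Vera keep an extra 29 dollars, but lowers the security fund by 29, which costs Vera their own share of that drop: 3.3/6 × 29 = 15.95.
Net gain = 29 − 15.95 = 13.05. The private return per contributed unit (0.5500) is below 1, so free-riding is indeed the best response regardless of what the others do.

13.05 dollars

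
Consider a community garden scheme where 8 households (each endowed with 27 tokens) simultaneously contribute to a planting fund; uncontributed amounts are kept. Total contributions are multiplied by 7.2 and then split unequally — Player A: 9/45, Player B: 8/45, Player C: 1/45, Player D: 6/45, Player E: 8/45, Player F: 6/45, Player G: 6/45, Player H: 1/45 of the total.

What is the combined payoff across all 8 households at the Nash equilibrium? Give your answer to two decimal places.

718.20 tokens

Each unit j contributes comes back to j as 7.2 × (j's share), so j prefers to contribute only if that share exceeds 1/7.2 = 0.1389; otherwise keeping the unit dominates.
Player A, Player B and Player E are above the threshold, contributing 27 each; the remaining 5 contribute 0. Total contributed: 81.
The planting fund pays out 7.2 × 81 = 583.20 in total (split across the unequal shares, but the aggregate is all that matters for the group sum).
The 5 free-riders keep 27 each, adding 135. Group total = 135 + 583.20 = 718.20.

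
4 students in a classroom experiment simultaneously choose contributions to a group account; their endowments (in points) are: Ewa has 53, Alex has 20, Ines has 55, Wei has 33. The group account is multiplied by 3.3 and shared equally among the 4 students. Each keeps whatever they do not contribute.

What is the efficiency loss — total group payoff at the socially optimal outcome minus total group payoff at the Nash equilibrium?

The private return per contributed unit is 3.3/4 = 0.8250 < 1 for every player regardless of endowment, so the Nash equilibrium is zero contribution and the group total is Σ E_j = 53 + 20 + 55 + 33 = 161.
Each contributed unit returns 3.300 to the group, so the social optimum is full contribution by everyone: group total = 3.300 × 161 = 531.30.
Efficiency loss = (3.300 − 1) × 161 = 370.30.

370.30 points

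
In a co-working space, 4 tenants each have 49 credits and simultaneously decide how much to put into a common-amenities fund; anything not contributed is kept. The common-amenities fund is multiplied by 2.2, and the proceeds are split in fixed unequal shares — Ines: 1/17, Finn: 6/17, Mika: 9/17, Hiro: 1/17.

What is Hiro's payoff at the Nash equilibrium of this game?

Player j's private return per contributed unit is 2.2 × (j's share). Contributing is weakly dominant for j when that share is at least 1/2.2 = 0.4545, and contributing 0 is dominant otherwise.
The only share above 0.4545 is Mika's 9/17, contributing 49; the remaining 3 contribute 0. Total contributed: 49.
Hiro keeps 49 and receives 2.2 × 49 × 1/17 = 6.34 from the common-amenities fund, for a payoff of 55.34.

55.34 credits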